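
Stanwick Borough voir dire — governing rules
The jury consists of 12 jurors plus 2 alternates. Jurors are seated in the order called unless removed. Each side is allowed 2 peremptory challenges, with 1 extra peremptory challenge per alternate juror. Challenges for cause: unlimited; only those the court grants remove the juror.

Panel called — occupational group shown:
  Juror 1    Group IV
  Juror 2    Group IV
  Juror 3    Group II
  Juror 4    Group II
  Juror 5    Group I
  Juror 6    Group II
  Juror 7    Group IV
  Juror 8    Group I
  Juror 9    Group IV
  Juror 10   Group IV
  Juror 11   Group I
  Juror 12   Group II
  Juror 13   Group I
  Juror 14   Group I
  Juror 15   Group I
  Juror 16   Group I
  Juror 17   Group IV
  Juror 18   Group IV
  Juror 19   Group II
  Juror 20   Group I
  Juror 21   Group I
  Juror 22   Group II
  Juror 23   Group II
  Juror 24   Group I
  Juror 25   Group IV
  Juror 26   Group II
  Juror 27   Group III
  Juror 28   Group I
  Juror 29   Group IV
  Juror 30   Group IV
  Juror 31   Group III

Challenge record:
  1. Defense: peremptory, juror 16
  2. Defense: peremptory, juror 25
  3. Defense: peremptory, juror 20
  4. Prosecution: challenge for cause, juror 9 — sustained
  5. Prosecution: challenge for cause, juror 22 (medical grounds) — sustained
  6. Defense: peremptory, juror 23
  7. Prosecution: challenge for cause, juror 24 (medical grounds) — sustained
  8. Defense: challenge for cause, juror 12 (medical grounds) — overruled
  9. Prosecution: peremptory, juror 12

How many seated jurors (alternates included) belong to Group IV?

Removed: #9, #12, #16, #20, #22, #23, #24, #25.
Seated (14 incl. alternates): #1, #2, #3, #4, #5, #6, #7, #8, #10, #11, #13, #14, #15, #17.
Of those, in Group IV: #1, #2, #7, #10, #17 → 5.

5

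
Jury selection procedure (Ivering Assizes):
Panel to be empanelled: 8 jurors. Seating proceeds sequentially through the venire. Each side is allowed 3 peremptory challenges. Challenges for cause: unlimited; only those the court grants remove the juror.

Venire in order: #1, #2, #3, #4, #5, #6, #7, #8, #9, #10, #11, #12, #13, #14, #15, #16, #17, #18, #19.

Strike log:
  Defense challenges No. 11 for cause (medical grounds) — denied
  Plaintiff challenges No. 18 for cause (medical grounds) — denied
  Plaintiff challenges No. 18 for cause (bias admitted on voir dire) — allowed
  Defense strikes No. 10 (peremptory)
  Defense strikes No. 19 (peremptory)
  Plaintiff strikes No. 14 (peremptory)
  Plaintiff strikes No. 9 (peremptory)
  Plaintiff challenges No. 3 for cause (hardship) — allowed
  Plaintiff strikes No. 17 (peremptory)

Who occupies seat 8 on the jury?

Removed: #3, #9, #10, #14, #17, #18, #19. (#11 stays — for-cause denied.)
Seating in order: seats 1–8 → #1, #2, #4, #5, #6, #7, #8, #11.
So seat 8 is #11.

11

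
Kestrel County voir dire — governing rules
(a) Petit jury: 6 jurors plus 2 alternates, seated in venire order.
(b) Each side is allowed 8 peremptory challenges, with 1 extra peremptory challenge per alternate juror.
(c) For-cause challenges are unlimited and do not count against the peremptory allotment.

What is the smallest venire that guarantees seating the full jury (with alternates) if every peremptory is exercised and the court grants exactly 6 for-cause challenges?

34

Seats to fill: 6 + 2 alternates = 8.
Peremptories: 8 + 1×2 = 10 per side × 2 sides = 20.
For-cause removals: 6.
Minimum venire: 8 + 20 + 6 = 34.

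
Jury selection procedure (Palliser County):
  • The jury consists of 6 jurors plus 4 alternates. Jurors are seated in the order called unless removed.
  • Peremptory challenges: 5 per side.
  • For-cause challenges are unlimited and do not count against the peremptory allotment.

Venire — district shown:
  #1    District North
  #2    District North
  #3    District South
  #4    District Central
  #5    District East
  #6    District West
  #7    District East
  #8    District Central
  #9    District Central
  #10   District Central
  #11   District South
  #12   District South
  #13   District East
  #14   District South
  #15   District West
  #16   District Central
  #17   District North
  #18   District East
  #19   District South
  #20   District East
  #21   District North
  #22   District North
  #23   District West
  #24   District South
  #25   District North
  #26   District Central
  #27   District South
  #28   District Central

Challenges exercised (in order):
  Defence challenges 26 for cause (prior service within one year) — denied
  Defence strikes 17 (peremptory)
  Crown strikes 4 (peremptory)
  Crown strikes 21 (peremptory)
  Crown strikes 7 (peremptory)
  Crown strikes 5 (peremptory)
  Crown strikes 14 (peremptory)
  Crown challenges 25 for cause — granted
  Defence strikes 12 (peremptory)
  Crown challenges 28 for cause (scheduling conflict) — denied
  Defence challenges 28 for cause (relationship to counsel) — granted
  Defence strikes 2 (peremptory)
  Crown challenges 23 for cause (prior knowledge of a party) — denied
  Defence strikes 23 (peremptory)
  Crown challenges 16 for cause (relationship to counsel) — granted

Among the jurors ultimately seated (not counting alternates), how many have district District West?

Removed: #2, #4, #5, #7, #12, #14, #16, #17, #21, #23, #25, #28.
Seated jurors 1–6: #1, #3, #6, #8, #9, #10 (alternates #11, #13, #15, #18 not counted).
Of those, in District West: #6 → 1.

1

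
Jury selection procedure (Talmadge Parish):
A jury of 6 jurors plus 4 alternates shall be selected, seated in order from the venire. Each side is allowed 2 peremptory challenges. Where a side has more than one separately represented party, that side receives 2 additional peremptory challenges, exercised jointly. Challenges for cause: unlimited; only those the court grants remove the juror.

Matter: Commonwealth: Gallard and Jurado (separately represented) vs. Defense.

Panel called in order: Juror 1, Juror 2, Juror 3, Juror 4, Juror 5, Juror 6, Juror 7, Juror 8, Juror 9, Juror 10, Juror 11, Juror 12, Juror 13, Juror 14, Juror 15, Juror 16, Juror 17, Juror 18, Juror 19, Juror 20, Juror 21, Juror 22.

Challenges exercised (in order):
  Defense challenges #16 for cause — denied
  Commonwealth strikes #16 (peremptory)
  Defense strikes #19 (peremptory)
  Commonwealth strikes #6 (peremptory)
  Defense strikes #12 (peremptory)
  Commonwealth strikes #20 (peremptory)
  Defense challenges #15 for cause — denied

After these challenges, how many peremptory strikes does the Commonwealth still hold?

1

Commonwealth allotment: 2 base + 2 multi-party = 4.
Commonwealth peremptories used: #16, #6, #20 — 3.
Remaining: 4 − 3 = 1.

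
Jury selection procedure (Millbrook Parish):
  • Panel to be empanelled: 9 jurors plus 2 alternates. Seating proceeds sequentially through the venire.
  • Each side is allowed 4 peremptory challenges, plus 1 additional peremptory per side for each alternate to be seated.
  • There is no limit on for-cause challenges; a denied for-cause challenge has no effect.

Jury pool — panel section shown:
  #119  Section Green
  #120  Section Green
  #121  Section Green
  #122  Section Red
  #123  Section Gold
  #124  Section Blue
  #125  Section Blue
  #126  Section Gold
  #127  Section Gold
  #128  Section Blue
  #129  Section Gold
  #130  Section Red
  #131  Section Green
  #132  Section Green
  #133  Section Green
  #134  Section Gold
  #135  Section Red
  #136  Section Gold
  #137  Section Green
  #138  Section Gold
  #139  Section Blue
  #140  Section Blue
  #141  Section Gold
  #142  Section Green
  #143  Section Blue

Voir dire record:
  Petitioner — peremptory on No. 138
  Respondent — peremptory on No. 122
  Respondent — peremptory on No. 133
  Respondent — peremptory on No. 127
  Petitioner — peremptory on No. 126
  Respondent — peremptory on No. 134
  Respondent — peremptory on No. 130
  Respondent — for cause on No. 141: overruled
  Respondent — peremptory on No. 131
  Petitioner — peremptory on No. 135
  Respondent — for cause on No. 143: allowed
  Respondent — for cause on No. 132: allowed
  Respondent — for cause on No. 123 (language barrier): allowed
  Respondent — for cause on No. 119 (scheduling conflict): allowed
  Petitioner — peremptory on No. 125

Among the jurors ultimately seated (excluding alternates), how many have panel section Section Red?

0

Removed: #119, #122, #123, #125, #126, #127, #130, #131, #132, #133, #134, #135, #138, #143.
Seated jurors 1–9: #120, #121, #124, #128, #129, #136, #137, #139, #140 (alternates #141, #142 not counted).
None of those are in Section Red → 0.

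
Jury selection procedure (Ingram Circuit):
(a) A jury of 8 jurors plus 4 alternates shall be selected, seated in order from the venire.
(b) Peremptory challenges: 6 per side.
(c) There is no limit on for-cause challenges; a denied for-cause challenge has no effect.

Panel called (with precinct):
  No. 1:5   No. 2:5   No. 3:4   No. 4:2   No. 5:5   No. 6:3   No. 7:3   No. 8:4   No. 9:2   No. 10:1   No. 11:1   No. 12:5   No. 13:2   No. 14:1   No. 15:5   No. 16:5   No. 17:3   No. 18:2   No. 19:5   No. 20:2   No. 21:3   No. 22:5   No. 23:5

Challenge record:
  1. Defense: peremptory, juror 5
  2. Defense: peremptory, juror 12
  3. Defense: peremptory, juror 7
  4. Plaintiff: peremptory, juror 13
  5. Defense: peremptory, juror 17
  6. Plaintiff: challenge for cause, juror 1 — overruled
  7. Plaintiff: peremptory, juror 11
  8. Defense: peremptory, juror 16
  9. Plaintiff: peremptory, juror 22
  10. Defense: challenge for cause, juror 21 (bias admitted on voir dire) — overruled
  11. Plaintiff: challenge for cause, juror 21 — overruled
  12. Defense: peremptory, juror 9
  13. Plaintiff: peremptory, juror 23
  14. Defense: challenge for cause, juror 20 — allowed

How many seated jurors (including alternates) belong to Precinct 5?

4

Removed: #5, #7, #9, #11, #12, #13, #16, #17, #20, #22, #23.
Seated (12 incl. alternates): #1, #2, #3, #4, #6, #8, #10, #14, #15, #18, #19, #21.
Of those, in Precinct 5: #1, #2, #15, #19 → 4.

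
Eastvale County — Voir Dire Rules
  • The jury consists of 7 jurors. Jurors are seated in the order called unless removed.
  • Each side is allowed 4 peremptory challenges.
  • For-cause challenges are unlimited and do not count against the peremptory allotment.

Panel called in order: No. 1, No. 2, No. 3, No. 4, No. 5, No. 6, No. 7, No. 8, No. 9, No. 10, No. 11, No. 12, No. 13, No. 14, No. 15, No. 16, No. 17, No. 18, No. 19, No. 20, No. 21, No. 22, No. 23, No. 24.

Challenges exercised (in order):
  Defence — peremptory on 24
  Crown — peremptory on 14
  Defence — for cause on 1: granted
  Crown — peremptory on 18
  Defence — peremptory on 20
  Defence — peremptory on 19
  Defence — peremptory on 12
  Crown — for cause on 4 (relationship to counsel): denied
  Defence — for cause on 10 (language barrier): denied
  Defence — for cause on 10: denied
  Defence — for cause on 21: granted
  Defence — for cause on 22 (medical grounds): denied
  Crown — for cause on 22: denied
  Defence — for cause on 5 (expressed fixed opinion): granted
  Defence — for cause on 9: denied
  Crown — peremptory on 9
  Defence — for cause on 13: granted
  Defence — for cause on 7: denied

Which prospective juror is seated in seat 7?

Removed: #1, #5, #9, #12, #13, #14, #18, #19, #20, #21, #24. (#4, #7, #10, #22 stay — for-cause denied.)
Seating in order: seats 1–7 → #2, #3, #4, #6, #7, #8, #10.
So seat 7 is #10.

10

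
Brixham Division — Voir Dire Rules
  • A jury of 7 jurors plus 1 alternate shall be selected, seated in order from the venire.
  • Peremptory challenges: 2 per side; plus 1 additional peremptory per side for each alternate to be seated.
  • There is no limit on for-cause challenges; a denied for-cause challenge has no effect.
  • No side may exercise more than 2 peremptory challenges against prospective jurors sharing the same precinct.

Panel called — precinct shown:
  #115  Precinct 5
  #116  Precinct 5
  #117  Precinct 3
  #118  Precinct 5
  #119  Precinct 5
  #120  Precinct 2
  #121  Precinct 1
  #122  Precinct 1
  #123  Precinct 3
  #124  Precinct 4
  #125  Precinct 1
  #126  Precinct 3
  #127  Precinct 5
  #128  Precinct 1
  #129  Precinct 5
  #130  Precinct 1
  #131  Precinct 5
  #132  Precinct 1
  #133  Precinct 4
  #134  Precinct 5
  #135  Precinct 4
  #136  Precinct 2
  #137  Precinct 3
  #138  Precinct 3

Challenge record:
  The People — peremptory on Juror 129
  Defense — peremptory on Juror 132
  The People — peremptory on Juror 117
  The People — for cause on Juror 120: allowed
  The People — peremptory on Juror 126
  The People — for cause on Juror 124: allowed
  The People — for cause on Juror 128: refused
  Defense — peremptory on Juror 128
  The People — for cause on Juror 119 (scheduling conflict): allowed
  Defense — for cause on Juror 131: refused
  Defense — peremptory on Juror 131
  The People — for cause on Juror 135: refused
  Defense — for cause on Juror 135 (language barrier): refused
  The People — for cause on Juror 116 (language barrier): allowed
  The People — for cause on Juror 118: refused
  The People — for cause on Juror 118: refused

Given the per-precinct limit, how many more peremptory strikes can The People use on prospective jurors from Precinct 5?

0

The People peremptories so far: #129, #117, #126 — 3 of 3 used, 0 left overall.
Against Precinct 5: #129 — 1 used; per-precinct cap 2 leaves 1.
Binding limit: min(0, 1) = 0.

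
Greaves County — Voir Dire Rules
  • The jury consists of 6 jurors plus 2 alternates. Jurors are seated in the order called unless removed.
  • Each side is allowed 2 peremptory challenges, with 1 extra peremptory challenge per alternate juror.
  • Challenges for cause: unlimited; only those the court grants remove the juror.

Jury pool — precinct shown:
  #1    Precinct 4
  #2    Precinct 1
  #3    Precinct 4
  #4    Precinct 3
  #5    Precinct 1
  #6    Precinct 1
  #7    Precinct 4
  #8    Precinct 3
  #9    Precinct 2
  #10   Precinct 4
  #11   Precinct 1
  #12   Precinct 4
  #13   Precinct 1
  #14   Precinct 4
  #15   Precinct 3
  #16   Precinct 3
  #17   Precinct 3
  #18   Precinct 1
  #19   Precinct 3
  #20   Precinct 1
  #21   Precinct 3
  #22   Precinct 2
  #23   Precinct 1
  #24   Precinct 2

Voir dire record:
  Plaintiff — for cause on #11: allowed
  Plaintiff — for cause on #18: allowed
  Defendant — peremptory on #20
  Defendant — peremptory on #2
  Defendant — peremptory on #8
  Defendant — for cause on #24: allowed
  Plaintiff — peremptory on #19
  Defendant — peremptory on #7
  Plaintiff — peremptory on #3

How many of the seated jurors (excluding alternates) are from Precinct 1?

Removed: #2, #3, #7, #8, #11, #18, #19, #20, #24.
Seated jurors 1–6: #1, #4, #5, #6, #9, #10 (alternates #12, #13 not counted).
Of those, in Precinct 1: #5, #6 → 2.

2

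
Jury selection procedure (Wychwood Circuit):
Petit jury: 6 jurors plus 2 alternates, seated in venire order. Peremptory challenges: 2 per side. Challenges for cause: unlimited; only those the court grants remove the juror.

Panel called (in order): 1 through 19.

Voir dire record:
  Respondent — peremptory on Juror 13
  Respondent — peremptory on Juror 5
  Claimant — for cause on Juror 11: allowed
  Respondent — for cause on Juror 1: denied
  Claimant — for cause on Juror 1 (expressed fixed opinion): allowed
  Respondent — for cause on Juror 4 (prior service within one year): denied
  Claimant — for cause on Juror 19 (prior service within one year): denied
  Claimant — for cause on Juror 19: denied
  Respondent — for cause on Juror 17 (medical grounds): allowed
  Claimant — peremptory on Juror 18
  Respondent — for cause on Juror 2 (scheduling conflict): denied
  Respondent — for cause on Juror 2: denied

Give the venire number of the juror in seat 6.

8

Removed: #1, #5, #11, #13, #17, #18. (#2, #4, #19 stay — for-cause denied.)
Filling seats in venire order through position 6: #2, #3, #4, #6, #7, #8.
So seat 6 is #8.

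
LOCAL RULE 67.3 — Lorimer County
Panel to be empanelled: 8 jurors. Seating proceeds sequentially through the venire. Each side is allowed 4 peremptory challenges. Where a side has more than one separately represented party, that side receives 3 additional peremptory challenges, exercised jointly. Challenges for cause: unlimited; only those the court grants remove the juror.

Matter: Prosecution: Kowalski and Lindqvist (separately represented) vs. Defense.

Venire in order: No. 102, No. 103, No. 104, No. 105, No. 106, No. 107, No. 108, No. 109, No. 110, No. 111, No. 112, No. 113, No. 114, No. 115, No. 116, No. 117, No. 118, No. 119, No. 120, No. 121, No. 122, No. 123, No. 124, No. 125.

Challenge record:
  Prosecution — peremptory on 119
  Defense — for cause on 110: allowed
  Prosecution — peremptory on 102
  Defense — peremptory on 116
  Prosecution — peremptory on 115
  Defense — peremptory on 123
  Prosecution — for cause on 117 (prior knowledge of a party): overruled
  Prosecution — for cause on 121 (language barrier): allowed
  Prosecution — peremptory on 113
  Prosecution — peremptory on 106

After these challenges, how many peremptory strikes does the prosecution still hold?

Prosecution allotment: 4 base + 3 multi-party = 7.
Prosecution peremptories used: #119, #102, #115, #113, #106 — 5 (for-cause on #117, #121 don't count).
Remaining: 7 − 5 = 2.

2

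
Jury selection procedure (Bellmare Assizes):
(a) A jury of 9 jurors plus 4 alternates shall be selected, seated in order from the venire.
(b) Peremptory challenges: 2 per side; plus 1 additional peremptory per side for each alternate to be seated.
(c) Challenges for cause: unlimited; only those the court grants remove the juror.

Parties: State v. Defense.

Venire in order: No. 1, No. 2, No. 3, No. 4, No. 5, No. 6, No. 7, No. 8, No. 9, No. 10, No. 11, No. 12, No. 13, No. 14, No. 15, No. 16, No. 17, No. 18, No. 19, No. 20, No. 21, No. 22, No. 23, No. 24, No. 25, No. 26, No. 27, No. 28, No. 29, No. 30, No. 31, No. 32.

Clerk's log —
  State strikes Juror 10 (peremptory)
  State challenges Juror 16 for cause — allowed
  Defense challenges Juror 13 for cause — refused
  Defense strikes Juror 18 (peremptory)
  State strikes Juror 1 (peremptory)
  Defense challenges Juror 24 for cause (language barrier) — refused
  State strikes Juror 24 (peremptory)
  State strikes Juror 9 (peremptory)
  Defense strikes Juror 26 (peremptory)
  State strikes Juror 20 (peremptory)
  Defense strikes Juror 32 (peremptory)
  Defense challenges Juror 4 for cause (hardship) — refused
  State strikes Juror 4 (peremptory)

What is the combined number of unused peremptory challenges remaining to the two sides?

State allotment: 2 base + 1 × 4 alternates = 6. Defense allotment: 2 base + 1 × 4 alternates = 6.
State peremptories used: #10, #1, #24, #9, #20, #4 — 6 (the for-cause on #16 doesn't count).
Defense peremptories used: #18, #26, #32 — 3 (for-cause on #13, #24, #4 don't count).
Remaining: (6 − 6) + (6 − 3) = 3.

3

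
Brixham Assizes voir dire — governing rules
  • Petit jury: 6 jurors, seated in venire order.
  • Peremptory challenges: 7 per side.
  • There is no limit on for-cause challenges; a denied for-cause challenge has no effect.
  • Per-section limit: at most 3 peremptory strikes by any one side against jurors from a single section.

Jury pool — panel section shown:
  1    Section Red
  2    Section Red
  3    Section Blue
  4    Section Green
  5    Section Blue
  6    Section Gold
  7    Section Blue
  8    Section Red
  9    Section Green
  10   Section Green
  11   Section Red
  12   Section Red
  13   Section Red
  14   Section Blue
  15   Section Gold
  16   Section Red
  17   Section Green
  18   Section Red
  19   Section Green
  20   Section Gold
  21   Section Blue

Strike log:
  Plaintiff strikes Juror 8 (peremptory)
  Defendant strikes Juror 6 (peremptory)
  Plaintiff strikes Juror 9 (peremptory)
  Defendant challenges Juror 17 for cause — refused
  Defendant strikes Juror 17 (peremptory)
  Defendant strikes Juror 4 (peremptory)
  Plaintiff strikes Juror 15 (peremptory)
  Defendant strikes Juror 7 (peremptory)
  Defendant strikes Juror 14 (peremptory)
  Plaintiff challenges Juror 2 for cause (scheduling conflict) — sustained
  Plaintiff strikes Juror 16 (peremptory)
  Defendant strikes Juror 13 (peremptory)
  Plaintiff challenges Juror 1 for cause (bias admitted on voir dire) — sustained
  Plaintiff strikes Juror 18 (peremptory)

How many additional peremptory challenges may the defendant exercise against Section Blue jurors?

Defendant peremptories so far: #6, #17, #4, #7, #14, #13 — 6 of 7 used, 1 left overall.
Against Section Blue: #7, #14 — 2 used; per-section cap 3 leaves 1.
Binding limit: min(1, 1) = 1.

1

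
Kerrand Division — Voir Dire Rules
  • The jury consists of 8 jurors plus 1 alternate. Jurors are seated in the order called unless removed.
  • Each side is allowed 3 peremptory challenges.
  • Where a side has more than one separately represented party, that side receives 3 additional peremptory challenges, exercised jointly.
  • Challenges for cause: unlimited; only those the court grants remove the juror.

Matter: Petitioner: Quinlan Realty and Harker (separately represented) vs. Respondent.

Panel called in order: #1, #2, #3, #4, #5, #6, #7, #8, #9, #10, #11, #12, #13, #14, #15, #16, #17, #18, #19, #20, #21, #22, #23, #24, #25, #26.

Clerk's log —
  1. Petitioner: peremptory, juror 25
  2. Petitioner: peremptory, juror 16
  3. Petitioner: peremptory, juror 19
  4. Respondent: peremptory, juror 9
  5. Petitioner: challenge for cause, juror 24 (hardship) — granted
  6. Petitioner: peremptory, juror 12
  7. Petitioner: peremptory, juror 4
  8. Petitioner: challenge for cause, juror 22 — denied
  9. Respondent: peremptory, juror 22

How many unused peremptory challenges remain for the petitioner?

1

Petitioner allotment: 3 base + 3 multi-party = 6.
Petitioner peremptories used: #25, #16, #19, #12, #4 — 5 (for-cause on #24, #22 don't count).
Remaining: 6 − 5 = 1.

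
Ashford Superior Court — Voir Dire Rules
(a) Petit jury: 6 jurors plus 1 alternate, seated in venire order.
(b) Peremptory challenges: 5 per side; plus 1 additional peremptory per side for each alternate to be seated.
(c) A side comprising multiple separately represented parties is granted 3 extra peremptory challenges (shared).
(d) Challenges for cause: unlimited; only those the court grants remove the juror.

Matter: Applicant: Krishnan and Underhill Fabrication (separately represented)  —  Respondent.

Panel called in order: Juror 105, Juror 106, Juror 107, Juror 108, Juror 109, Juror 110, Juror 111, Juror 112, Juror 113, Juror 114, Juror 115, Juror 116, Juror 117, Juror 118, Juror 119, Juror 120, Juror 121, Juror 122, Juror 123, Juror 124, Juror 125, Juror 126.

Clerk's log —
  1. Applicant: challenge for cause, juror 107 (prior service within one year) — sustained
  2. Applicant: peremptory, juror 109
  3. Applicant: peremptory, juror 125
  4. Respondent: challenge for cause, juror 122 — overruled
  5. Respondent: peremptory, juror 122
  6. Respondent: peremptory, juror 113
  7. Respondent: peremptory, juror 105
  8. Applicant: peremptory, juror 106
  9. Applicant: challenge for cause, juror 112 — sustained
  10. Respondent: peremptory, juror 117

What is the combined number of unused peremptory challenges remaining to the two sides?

8

Applicant allotment: 5 base + 1 × 1 alternate + 3 multi-party = 9. Respondent allotment: 5 base + 1 × 1 alternate = 6.
Applicant peremptories used: #109, #125, #106 — 3 (for-cause on #107, #112 don't count).
Respondent peremptories used: #122, #113, #105, #117 — 4 (the for-cause on #122 doesn't count).
Remaining: (9 − 3) + (6 − 4) = 8.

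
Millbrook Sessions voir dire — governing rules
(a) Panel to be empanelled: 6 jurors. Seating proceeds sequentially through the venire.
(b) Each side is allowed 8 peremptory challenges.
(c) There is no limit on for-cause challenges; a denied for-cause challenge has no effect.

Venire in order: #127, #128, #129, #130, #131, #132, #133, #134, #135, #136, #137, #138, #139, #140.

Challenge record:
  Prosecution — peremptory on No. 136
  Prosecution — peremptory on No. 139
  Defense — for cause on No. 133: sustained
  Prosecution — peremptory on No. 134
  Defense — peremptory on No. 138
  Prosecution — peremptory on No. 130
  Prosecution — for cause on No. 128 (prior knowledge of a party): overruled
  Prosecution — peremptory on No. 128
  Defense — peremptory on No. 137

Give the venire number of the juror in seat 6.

Removed: #128, #130, #133, #134, #136, #137, #138, #139.
Seating in order: seats 1–6 → #127, #129, #131, #132, #135, #140.
So seat 6 is #140.

140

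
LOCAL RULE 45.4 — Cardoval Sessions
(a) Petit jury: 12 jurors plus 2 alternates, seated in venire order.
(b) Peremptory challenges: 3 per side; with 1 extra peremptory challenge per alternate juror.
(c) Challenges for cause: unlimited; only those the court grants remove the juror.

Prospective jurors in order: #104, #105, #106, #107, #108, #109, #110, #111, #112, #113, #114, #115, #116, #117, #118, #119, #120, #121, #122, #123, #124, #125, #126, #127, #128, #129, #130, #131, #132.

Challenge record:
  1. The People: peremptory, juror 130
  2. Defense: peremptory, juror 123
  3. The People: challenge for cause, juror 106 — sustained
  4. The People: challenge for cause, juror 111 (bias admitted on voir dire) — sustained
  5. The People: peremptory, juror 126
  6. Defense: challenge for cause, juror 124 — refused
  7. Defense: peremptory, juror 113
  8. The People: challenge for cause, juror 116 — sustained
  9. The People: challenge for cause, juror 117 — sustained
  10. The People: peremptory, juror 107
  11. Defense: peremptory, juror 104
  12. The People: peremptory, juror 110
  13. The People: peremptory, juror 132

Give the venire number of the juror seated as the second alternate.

127

Removed: #104, #106, #107, #110, #111, #113, #116, #117, #123, #126, #130, #132. (#124 stays — for-cause denied.)
Seating in order: seats 1–12 → #105, #108, #109, #112, #114, #115, #118, #119, #120, #121, #122, #124; alternates → #125, #127.
So alternate 2 is #127.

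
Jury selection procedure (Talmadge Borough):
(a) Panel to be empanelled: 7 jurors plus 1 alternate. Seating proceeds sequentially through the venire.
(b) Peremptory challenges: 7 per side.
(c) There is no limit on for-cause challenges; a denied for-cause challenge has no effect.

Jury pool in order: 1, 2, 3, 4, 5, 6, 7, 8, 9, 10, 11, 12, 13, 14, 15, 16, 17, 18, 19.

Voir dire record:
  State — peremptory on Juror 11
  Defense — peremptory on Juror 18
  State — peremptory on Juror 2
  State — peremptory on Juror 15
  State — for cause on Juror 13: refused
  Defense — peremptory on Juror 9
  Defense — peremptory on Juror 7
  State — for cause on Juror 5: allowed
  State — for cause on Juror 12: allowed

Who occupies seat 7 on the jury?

Removed: #2, #5, #7, #9, #11, #12, #15, #18. (#13 stays — for-cause denied.)
Seating in order: seats 1–7 → #1, #3, #4, #6, #8, #10, #13; alternates → #14.
So seat 7 is #13.

13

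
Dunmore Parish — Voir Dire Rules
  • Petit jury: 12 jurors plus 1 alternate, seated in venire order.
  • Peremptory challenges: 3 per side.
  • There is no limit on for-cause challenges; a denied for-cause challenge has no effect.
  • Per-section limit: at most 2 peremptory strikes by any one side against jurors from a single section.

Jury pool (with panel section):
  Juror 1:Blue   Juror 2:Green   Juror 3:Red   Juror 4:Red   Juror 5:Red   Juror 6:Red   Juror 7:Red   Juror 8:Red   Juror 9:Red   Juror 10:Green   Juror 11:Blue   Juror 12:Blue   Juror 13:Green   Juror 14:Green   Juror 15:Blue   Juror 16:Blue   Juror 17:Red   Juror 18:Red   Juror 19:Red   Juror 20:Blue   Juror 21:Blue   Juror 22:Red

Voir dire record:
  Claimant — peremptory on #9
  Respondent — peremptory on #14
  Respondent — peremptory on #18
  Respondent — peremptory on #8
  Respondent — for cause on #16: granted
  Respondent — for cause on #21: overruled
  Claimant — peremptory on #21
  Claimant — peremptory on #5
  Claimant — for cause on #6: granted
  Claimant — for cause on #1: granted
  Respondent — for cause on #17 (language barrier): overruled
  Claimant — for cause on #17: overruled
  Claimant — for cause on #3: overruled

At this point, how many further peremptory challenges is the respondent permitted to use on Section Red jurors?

Respondent peremptories so far: #14, #18, #8 — 3 of 3 used, 0 left overall.
Against Section Red: #18, #8 — 2 used; per-section cap 2 leaves 0.
Binding limit: min(0, 0) = 0.

0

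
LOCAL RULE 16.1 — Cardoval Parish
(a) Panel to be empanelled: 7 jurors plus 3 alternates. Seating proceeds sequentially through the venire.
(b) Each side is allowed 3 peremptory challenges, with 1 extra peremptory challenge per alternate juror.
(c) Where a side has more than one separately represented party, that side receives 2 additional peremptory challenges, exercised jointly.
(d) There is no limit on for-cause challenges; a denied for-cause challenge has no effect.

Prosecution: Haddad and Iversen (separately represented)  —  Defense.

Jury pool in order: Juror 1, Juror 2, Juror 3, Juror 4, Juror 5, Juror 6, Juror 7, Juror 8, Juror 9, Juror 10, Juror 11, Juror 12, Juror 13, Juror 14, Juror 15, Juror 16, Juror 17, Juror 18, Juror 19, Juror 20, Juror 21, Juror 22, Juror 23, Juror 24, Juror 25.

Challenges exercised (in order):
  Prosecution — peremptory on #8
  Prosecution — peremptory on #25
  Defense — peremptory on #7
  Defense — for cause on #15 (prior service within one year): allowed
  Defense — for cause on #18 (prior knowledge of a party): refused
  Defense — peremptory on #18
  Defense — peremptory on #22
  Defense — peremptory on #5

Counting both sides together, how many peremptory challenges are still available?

Prosecution allotment: 3 base + 1 × 3 alternates + 2 multi-party = 8. Defense allotment: 3 base + 1 × 3 alternates = 6.
Prosecution peremptories used: #8, #25 — 2.
Defense peremptories used: #7, #18, #22, #5 — 4 (for-cause on #15, #18 don't count).
Remaining: (8 − 2) + (6 − 4) = 8.

8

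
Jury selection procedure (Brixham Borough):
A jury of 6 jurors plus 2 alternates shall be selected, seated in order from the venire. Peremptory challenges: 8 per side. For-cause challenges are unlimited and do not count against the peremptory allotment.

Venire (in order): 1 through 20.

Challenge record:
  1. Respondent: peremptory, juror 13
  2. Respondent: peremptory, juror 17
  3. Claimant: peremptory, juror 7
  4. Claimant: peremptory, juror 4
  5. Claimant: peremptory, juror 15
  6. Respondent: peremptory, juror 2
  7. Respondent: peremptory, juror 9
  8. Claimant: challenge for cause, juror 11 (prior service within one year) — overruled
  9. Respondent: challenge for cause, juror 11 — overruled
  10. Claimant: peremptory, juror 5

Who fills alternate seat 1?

12

Removed: #2, #4, #5, #7, #9, #13, #15, #17. (#11 stays — for-cause denied.)
Seating in order: seats 1–6 → #1, #3, #6, #8, #10, #11; alternates → #12, #14.
So alternate 1 is #12.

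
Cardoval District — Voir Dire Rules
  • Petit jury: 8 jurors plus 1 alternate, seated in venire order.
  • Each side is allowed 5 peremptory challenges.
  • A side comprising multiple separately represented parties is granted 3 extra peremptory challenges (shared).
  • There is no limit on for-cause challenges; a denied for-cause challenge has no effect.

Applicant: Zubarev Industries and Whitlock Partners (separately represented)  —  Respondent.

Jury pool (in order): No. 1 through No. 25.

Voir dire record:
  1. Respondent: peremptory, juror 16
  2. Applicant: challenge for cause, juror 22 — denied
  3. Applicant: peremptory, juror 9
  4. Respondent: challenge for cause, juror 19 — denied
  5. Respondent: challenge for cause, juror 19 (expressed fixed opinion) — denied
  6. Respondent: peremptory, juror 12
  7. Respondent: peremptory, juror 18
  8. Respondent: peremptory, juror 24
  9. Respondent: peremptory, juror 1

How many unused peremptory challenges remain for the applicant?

Applicant allotment: 5 base + 3 multi-party = 8.
Applicant peremptories used: #9 — 1 (the for-cause on #22 doesn't count).
Remaining: 8 − 1 = 7.

7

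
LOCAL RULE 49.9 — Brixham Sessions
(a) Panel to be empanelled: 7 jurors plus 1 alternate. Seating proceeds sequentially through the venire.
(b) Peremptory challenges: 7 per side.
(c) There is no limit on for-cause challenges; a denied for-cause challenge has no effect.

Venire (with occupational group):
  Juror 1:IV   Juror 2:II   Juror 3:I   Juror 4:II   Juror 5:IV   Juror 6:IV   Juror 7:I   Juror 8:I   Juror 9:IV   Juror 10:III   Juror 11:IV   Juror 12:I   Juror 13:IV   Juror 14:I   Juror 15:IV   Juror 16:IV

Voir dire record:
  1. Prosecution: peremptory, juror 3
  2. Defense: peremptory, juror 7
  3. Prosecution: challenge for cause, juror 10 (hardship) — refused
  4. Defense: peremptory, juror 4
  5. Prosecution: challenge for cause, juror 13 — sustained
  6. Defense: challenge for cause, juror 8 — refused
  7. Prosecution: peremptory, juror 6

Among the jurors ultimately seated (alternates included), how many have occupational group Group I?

2

Removed: #3, #4, #6, #7, #13.
Seated (8 incl. alternates): #1, #2, #5, #8, #9, #10, #11, #12.
Of those, in Group I: #8, #12 → 2.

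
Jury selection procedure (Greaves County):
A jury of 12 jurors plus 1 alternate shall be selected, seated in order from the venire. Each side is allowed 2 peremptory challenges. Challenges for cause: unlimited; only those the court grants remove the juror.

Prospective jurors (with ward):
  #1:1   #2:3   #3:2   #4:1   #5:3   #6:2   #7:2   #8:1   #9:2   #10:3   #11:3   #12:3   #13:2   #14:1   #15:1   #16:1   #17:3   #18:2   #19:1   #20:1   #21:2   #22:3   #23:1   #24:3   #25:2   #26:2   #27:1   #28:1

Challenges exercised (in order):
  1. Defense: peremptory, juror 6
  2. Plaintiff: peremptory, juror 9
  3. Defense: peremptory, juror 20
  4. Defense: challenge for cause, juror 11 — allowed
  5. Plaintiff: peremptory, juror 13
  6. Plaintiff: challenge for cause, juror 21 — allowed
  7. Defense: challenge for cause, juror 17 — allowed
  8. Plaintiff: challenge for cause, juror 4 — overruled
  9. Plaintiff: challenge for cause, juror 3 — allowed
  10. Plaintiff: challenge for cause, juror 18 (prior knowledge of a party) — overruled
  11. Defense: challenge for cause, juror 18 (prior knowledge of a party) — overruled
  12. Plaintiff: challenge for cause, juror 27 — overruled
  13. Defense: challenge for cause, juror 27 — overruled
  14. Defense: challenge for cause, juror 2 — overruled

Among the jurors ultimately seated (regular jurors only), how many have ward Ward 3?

4

Removed: #3, #6, #9, #11, #13, #17, #20, #21.
Seated jurors 1–12: #1, #2, #4, #5, #7, #8, #10, #12, #14, #15, #16, #18 (alternates #19 not counted).
Of those, in Ward 3: #2, #5, #10, #12 → 4.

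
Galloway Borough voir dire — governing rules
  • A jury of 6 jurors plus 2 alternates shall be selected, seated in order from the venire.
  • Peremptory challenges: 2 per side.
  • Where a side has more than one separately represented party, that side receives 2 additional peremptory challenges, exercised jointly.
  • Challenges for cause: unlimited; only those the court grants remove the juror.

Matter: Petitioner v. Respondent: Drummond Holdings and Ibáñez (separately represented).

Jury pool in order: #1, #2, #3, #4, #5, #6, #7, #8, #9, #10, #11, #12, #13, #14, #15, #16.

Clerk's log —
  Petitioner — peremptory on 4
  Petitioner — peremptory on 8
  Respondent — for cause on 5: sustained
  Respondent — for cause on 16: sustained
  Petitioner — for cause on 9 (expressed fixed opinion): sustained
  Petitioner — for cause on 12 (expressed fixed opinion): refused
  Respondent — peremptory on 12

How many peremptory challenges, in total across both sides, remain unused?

3

Petitioner allotment: 2. Respondent allotment: 2 base + 2 multi-party = 4.
Petitioner peremptories used: #4, #8 — 2 (for-cause on #9, #12 don't count).
Respondent peremptories used: #12 — 1 (for-cause on #5, #16 don't count).
Remaining: (2 − 2) + (4 − 1) = 3.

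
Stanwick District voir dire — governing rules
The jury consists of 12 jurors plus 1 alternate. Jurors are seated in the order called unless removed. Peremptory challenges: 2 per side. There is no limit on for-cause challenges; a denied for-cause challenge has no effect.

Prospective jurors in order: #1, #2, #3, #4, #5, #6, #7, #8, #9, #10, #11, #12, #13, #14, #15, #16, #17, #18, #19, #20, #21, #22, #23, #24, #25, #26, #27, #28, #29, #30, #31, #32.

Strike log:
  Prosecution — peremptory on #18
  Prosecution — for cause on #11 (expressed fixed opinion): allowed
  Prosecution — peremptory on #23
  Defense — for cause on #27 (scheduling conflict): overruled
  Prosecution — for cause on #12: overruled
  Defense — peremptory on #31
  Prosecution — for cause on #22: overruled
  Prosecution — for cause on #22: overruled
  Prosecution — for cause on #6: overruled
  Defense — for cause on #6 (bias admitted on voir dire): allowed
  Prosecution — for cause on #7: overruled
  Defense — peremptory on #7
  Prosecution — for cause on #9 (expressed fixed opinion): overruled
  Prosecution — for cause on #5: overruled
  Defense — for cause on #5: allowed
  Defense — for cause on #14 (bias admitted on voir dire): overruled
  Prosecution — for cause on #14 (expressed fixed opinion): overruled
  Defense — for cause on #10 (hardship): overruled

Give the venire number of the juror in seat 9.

Removed: #5, #6, #7, #11, #18, #23, #31. (#9, #10, #12, #14, #22, #27 stay — for-cause denied.)
Filling seats in venire order through position 9: #1, #2, #3, #4, #8, #9, #10, #12, #13.
So seat 9 is #13.

13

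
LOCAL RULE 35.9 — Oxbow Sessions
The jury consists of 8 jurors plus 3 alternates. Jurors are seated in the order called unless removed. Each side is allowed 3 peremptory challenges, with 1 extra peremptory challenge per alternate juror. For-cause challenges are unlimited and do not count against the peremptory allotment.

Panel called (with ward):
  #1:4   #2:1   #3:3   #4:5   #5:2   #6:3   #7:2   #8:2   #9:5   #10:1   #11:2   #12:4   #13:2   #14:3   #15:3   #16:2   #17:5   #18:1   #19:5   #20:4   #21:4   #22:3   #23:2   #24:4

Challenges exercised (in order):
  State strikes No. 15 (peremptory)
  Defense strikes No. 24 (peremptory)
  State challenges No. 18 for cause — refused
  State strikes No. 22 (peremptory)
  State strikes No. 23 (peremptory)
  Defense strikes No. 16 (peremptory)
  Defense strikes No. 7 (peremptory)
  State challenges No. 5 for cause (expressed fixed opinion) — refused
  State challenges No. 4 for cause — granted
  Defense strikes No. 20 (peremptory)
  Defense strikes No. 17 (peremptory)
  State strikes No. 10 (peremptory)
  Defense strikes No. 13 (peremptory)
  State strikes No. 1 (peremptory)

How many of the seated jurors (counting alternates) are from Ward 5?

Removed: #1, #4, #7, #10, #13, #15, #16, #17, #20, #22, #23, #24.
Seated (11 incl. alternates): #2, #3, #5, #6, #8, #9, #11, #12, #14, #18, #19.
Of those, in Ward 5: #9, #19 → 2.

2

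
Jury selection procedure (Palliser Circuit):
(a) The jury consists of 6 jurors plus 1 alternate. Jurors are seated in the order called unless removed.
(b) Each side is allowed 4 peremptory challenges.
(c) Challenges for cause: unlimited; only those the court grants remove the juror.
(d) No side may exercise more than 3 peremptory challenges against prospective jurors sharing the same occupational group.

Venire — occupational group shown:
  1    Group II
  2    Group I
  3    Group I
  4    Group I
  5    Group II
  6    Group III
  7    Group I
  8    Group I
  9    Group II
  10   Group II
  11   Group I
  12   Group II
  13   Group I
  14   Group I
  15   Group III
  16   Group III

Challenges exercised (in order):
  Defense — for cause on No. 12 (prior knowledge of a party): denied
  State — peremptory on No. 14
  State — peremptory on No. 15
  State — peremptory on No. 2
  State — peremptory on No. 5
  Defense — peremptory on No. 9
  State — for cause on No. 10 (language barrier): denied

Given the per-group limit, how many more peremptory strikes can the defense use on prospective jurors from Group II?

2

Defense peremptories so far: #9 — 1 of 4 used, 3 left overall.
Against Group II: #9 — 1 used; per-group cap 3 leaves 2.
Binding limit: min(3, 2) = 2.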